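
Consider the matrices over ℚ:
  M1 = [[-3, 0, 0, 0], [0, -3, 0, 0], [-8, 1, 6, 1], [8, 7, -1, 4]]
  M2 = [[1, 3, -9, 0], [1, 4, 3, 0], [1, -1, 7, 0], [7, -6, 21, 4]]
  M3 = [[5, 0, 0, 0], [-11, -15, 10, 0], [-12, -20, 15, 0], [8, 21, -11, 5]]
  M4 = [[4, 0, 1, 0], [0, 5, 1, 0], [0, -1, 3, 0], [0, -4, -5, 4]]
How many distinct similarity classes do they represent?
Characteristic polynomials: χ_{M1} = (x - 5)^2(x + 3)^2, χ_{M2} = (x - 4)^4, χ_{M3} = (x - 5)^3(x + 5), χ_{M4} = (x - 4)^4.

{M1}: invariant factors x + 3, (x - 5)^2(x + 3).

{M2, M4}: invariant factors x - 4, (x - 4)^3.

{M3}: invariant factors (x - 5)^3(x + 5).

Matrices are similar if and only if their invariant-factor lists agree; the partition into similarity classes is {M1}, {M2, M4}, {M3}.

3 classes: {M1}, {M2, M4}, {M3}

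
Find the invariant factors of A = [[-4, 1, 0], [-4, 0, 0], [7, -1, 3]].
The Jordan structure of A has elementary divisors (x + 2)^2, (x - 3). Arranging the block sizes at each eigenvalue in decreasing order and taking row products gives the invariant factors.

Invariant factors (smallest first, each dividing the next): (x - 3)(x + 2)^2.

Check: the last factor (x - 3)(x + 2)^2 is the minimal polynomial, and the product (x - 3)(x + 2)^2 is the characteristic polynomial.

(x - 3)(x + 2)^2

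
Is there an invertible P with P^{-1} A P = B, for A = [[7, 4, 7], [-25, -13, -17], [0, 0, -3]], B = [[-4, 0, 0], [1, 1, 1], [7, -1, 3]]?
No.

trace(A) = -9 but trace(B) = 0. The trace is a similarity invariant, so A and B are not similar.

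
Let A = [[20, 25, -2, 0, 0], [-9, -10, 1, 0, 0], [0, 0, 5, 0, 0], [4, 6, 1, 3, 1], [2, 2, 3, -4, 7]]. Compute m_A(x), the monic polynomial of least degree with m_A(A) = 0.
The characteristic polynomial factors as (x - 5)^5. The minimal polynomial is ∏(x - λ)^{k_λ} where k_λ is the size of the largest Jordan block at λ.

For λ = 5: rank(A - 5I) = 3, and the largest Jordan block has size 3 (the smallest k with rank((A - 5I)^k) = rank((A - 5I)^(k+1))).

So m_A(x) = (x - 5)^3.

m_A(x) = (x - 5)^3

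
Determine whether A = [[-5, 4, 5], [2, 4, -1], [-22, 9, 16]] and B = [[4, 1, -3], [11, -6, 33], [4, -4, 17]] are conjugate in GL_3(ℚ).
No.

Both have characteristic polynomial (x - 5)^3, but the minimal polynomial of A is (x - 5)^3 while the minimal polynomial of B is (x - 5)^2. The minimal polynomial is a similarity invariant, so A and B are not similar.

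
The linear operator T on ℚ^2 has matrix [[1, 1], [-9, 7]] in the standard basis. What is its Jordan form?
The characteristic polynomial is det(xI - A) = (x - 4)^2, so the eigenvalues are 4 (algebraic multiplicity 2).

For λ = 4: rank(A - 4I) = 1, rank((A - 4I)^2) = 0. The eigenspace has dimension 2 - 1 = 1, so there is 1 Jordan block; the rank sequence gives block sizes [2].

Assembling the blocks gives the Jordan form J above.

J = [[4, 1], [0, 4]]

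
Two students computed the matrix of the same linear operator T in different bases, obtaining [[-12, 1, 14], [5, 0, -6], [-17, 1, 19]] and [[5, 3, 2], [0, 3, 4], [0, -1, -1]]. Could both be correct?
Yes.

Two matrices over a field are similar if and only if they have the same invariant factors.

Both A and B have characteristic polynomial (x - 5)(x - 1)^2 and minimal polynomial (x - 5)(x - 1)^2. Computing further, both have invariant factors (x - 5)(x - 1)^2. Hence A and B are similar.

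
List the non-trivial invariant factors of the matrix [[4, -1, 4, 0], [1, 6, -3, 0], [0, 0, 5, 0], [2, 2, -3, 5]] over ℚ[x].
x - 5, (x - 5)^3

The Jordan structure of A has elementary divisors (x - 5)^3, (x - 5). Arranging the block sizes at each eigenvalue in decreasing order and taking row products gives the invariant factors.

Invariant factors (smallest first, each dividing the next): x - 5, (x - 5)^3.

Check: the last factor (x - 5)^3 is the minimal polynomial, and the product (x - 5)^4 is the characteristic polynomial.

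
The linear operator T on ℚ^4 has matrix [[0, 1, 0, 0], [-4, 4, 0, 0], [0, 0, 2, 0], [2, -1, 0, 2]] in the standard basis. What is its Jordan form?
J = [[2, 1, 0, 0], [0, 2, 0, 0], [0, 0, 2, 0], [0, 0, 0, 2]]

The characteristic polynomial is det(xI - A) = (x - 2)^4, so the eigenvalues are 2 (algebraic multiplicity 4).

For λ = 2: rank(A - 2I) = 1, rank((A - 2I)^2) = 0. The eigenspace has dimension 4 - 1 = 3, so there are 3 Jordan blocks; the rank sequence gives block sizes [2, 1, 1].

Assembling the blocks gives the Jordan form J above.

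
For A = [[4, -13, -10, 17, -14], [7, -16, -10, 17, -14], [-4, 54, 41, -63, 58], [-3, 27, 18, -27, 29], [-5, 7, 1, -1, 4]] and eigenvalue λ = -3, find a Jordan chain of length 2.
v_1 = [[0, 1, 0, 0, -1]]^T, v_2 = [[1, 1, -4, -2, 0]]^T

We seek v_1 ∈ ker((A + 3I)^2) \ ker(A + 3I), then set v_{i+1} = (A + 3I) v_i.

One such chain is v_1 = [[0, 1, 0, 0, -1]]^T, v_2 = [[1, 1, -4, -2, 0]]^T. Check: (A + 3I) v_2 = [[0, 0, 0, 0, 0]]^T = 0.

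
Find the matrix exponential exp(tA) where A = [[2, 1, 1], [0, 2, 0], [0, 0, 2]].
e^{tA} = [[e^{2*t}, t*e^{2*t}, t*e^{2*t}], [0, e^{2*t}, 0], [0, 0, e^{2*t}]]

A has Jordan form J = [[2, 1, 0], [0, 2, 0], [0, 0, 2]] with A = PJP^{-1}, so e^{tA} = P e^{tJ} P^{-1}.

For a Jordan block J_k(λ), e^{tJ_k(λ)} = e^{λt} · (I + tN + t^2 N^2/2! + ... + t^{k-1} N^{k-1}/(k-1)!) where N is the nilpotent superdiagonal part.

Assembling the blocks and conjugating back gives the entries of e^{tA} as shown above.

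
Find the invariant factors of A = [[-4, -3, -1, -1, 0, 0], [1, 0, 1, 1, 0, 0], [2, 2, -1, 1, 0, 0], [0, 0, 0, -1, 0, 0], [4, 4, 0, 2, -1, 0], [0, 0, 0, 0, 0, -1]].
The Jordan structure of A has elementary divisors (x + 3), (x + 1)^3, (x + 1), (x + 1). Arranging the block sizes at each eigenvalue in decreasing order and taking row products gives the invariant factors.

Invariant factors (smallest first, each dividing the next): x + 1, x + 1, (x + 1)^3(x + 3).

Check: the last factor (x + 1)^3(x + 3) is the minimal polynomial, and the product (x + 1)^5(x + 3) is the characteristic polynomial.

x + 1, x + 1, (x + 1)^3(x + 3)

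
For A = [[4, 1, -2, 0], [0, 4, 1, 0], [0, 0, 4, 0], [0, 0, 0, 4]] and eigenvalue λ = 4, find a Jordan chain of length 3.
We seek v_1 ∈ ker((A - 4I)^3) \ ker((A - 4I)^2), then set v_{i+1} = (A - 4I) v_i.

One such chain is v_1 = [[0, 0, 1, 0]]^T, v_2 = [[-2, 1, 0, 0]]^T, v_3 = [[1, 0, 0, 0]]^T. Check: (A - 4I) v_3 = [[0, 0, 0, 0]]^T = 0.

v_1 = [[0, 0, 1, 0]]^T, v_2 = [[-2, 1, 0, 0]]^T, v_3 = [[1, 0, 0, 0]]^T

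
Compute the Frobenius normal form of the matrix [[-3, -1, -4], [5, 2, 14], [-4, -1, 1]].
R = [[0, 0, 1], [1, 0, 4], [0, 1, 0]]

The invariant factors of A (the non-unit diagonal entries of the Smith normal form of xI - A over ℚ[x]) are x^3 - 4x - 1, each dividing the next. The characteristic polynomial is their product, x^3 - 4x - 1.

The rational canonical form is the block-diagonal matrix of companion matrices C(f_i):
R = [[0, 0, 1], [1, 0, 4], [0, 1, 0]].

Note the characteristic polynomial does not split into linear factors over ℚ, so A has no Jordan form over ℚ; the rational canonical form exists over any field.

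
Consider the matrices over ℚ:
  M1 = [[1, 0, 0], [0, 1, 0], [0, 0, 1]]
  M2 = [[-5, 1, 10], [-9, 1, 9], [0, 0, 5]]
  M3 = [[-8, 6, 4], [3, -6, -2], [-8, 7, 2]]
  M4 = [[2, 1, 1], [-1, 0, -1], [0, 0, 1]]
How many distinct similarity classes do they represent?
Characteristic polynomials: χ_{M1} = (x - 1)^3, χ_{M2} = (x - 5)(x + 2)^2, χ_{M3} = (x + 4)^3, χ_{M4} = (x - 1)^3.

{M1}: invariant factors x - 1, x - 1, x - 1.

{M2}: invariant factors (x - 5)(x + 2)^2.

{M3}: invariant factors (x + 4)^3.

{M4}: invariant factors x - 1, (x - 1)^2.

Matrices are similar if and only if their invariant-factor lists agree; the partition into similarity classes is {M1}, {M2}, {M3}, {M4}.

4 classes: {M1}, {M2}, {M3}, {M4}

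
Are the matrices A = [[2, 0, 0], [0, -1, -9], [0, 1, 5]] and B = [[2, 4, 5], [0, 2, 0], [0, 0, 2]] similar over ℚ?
Two matrices over a field are similar if and only if they have the same invariant factors.

Both A and B have characteristic polynomial (x - 2)^3 and minimal polynomial (x - 2)^2. Computing further, both have invariant factors x - 2, (x - 2)^2. Hence A and B are similar.

Yes.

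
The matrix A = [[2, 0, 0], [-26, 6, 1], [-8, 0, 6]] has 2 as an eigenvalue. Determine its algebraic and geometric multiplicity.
algebraic multiplicity 1, geometric multiplicity 1

The characteristic polynomial is (x - 6)^2(x - 2), so the factor x - 2 appears with exponent 1: the algebraic multiplicity is 1.

rank(A - 2I) = 2, so the eigenspace has dimension 3 - 2 = 1: the geometric multiplicity is 1.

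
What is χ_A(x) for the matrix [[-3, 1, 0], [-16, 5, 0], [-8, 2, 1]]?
xI - A = [[x + 3, -1, 0], [16, x - 5, 0], [8, -2, x - 1]].

Expanding det(xI - A) along the first row:
det(xI - A) = + (x + 3)·det([[x - 5, 0], [-2, x - 1]]) - (-1)·det([[16, 0], [8, x - 1]]) + (0)·det([[16, x - 5], [8, -2]]).

Evaluating gives χ_A(x) = x^3 - 3x^2 + 3x - 1 = (x - 1)^3.

χ_A(x) = (x - 1)^3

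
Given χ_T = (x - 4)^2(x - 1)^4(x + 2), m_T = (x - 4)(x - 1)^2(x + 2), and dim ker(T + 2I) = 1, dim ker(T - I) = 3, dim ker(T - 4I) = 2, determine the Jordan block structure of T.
λ = -2: algebraic multiplicity 1 (exponent in χ_T), largest block size 1 (exponent in m_T), 1 block (geometric multiplicity). This forces block sizes [1].
λ = 1: algebraic multiplicity 4 (exponent in χ_T), largest block size 2 (exponent in m_T), 3 blocks (geometric multiplicity). These force block sizes [2, 1, 1].
λ = 4: algebraic multiplicity 2 (exponent in χ_T), largest block size 1 (exponent in m_T), 2 blocks (geometric multiplicity). These force block sizes [1, 1].

Jordan blocks: (-2, 1), (1, 2), (1, 1), (1, 1), (4, 1), (4, 1)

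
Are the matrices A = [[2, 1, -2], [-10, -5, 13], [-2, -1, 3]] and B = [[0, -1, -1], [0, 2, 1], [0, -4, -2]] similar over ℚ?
Two matrices over a field are similar if and only if they have the same invariant factors.

Both A and B have characteristic polynomial x^3 and minimal polynomial x^3. Computing further, both have invariant factors x^3. Hence A and B are similar.

Yes.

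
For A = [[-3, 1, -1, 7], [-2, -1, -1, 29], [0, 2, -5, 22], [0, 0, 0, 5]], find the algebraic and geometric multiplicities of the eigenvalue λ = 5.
The characteristic polynomial is (x - 5)(x + 3)^3, so the factor x - 5 appears with exponent 1: the algebraic multiplicity is 1.

rank(A - 5I) = 3, so the eigenspace has dimension 4 - 3 = 1: the geometric multiplicity is 1.

algebraic multiplicity 1, geometric multiplicity 1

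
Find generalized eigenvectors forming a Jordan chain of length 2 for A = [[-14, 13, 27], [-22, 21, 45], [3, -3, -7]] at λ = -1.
We seek v_1 ∈ ker((A + I)^2) \ ker(A + I), then set v_{i+1} = (A + I) v_i.

One such chain is v_1 = [[-4, -6, 1]]^T, v_2 = [[1, 1, 0]]^T. Check: (A + I) v_2 = [[0, 0, 0]]^T = 0.

v_1 = [[-4, -6, 1]]^T, v_2 = [[1, 1, 0]]^T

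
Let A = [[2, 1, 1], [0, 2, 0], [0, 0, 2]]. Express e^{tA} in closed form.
e^{tA} = [[e^{2*t}, t*e^{2*t}, t*e^{2*t}], [0, e^{2*t}, 0], [0, 0, e^{2*t}]]

A has Jordan form J = [[2, 1, 0], [0, 2, 0], [0, 0, 2]] with A = PJP^{-1}, so e^{tA} = P e^{tJ} P^{-1}.

For a Jordan block J_k(λ), e^{tJ_k(λ)} = e^{λt} · (I + tN + t^2 N^2/2! + ... + t^{k-1} N^{k-1}/(k-1)!) where N is the nilpotent superdiagonal part.

Assembling the blocks and conjugating back gives the entries of e^{tA} as shown above.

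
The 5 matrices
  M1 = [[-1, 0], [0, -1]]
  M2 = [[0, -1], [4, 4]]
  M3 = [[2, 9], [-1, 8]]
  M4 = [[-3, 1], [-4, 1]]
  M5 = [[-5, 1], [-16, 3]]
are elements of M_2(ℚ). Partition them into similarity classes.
4 classes: {M1}, {M2}, {M3}, {M4, M5}

Characteristic polynomials: χ_{M1} = (x + 1)^2, χ_{M2} = (x - 2)^2, χ_{M3} = (x - 5)^2, χ_{M4} = (x + 1)^2, χ_{M5} = (x + 1)^2.

{M1}: invariant factors x + 1, x + 1.

{M2}: invariant factors (x - 2)^2.

{M3}: invariant factors (x - 5)^2.

{M4, M5}: invariant factors (x + 1)^2.

Matrices are similar if and only if their invariant-factor lists agree; the partition into similarity classes is {M1}, {M2}, {M3}, {M4, M5}.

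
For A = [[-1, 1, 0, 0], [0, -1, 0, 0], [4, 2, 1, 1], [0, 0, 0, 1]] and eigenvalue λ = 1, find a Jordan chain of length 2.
We seek v_1 ∈ ker((A - I)^2) \ ker(A - I), then set v_{i+1} = (A - I) v_i.

One such chain is v_1 = [[0, 0, 0, 1]]^T, v_2 = [[0, 0, 1, 0]]^T. Check: (A - I) v_2 = [[0, 0, 0, 0]]^T = 0.

v_1 = [[0, 0, 0, 1]]^T, v_2 = [[0, 0, 1, 0]]^T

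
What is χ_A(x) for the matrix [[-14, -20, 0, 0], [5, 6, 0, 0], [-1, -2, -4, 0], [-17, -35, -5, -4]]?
xI - A = [[x + 14, 20, 0, 0], [-5, x - 6, 0, 0], [1, 2, x + 4, 0], [17, 35, 5, x + 4]].

Expanding det(xI - A) along the first row:
det(xI - A) = + (x + 14)·det([[x - 6, 0, 0], [2, x + 4, 0], [35, 5, x + 4]]) - (20)·det([[-5, 0, 0], [1, x + 4, 0], [17, 5, x + 4]]) + (0)·det([[-5, x - 6, 0], [1, 2, 0], [17, 35, x + 4]]) - (0)·det([[-5, x - 6, 0], [1, 2, x + 4], [17, 35, 5]]).

Evaluating gives χ_A(x) = x^4 + 16x^3 + 96x^2 + 256x + 256 = (x + 4)^4.

χ_A(x) = (x + 4)^4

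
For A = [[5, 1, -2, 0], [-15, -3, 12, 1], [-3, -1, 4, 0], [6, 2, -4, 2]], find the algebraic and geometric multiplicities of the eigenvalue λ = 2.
The characteristic polynomial is (x - 2)^4, so the factor x - 2 appears with exponent 4: the algebraic multiplicity is 4.

rank(A - 2I) = 2, so the eigenspace has dimension 4 - 2 = 2: the geometric multiplicity is 2.

Since 2 < 4, A is not diagonalizable.

algebraic multiplicity 4, geometric multiplicity 2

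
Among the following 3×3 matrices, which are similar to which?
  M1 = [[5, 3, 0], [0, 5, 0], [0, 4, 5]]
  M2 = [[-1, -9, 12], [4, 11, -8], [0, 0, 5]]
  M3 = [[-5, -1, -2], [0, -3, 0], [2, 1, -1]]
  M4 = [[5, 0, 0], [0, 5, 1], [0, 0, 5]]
2 classes: {M1, M2, M4}, {M3}

Characteristic polynomials: χ_{M1} = (x - 5)^3, χ_{M2} = (x - 5)^3, χ_{M3} = (x + 3)^3, χ_{M4} = (x - 5)^3.

{M1, M2, M4}: invariant factors x - 5, (x - 5)^2.

{M3}: invariant factors x + 3, (x + 3)^2.

Matrices are similar if and only if their invariant-factor lists agree; the partition into similarity classes is {M1, M2, M4}, {M3}.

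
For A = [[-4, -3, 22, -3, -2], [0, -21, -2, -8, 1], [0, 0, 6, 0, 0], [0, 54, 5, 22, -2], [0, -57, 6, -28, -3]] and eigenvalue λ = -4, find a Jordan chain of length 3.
v_1 = [[2, 0, 0, 0, 1]]^T, v_2 = [[-2, 1, 0, -2, 1]]^T, v_3 = [[1, 0, 0, 0, 0]]^T

We seek v_1 ∈ ker((A + 4I)^3) \ ker((A + 4I)^2), then set v_{i+1} = (A + 4I) v_i.

One such chain is v_1 = [[2, 0, 0, 0, 1]]^T, v_2 = [[-2, 1, 0, -2, 1]]^T, v_3 = [[1, 0, 0, 0, 0]]^T. Check: (A + 4I) v_3 = [[0, 0, 0, 0, 0]]^T = 0.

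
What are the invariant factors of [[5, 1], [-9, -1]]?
The Jordan structure of A has elementary divisors (x - 2)^2. Arranging the block sizes at each eigenvalue in decreasing order and taking row products gives the invariant factors.

Invariant factors (smallest first, each dividing the next): (x - 2)^2.

Check: the last factor (x - 2)^2 is the minimal polynomial, and the product (x - 2)^2 is the characteristic polynomial.

(x - 2)^2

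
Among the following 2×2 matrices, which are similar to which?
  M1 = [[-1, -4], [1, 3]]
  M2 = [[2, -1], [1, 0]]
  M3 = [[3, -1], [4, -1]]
Characteristic polynomials: χ_{M1} = (x - 1)^2, χ_{M2} = (x - 1)^2, χ_{M3} = (x - 1)^2.

{M1, M2, M3}: invariant factors (x - 1)^2.

Matrices are similar if and only if their invariant-factor lists agree; the partition into similarity classes is {M1, M2, M3}.

1 class: {M1, M2, M3}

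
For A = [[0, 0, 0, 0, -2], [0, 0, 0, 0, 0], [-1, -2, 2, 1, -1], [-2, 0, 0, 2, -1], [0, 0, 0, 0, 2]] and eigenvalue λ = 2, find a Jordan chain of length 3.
v_1 = [[-1, 0, 0, 0, 1]]^T, v_2 = [[0, 0, 0, 1, 0]]^T, v_3 = [[0, 0, 1, 0, 0]]^T

We seek v_1 ∈ ker((A - 2I)^3) \ ker((A - 2I)^2), then set v_{i+1} = (A - 2I) v_i.

One such chain is v_1 = [[-1, 0, 0, 0, 1]]^T, v_2 = [[0, 0, 0, 1, 0]]^T, v_3 = [[0, 0, 1, 0, 0]]^T. Check: (A - 2I) v_3 = [[0, 0, 0, 0, 0]]^T = 0.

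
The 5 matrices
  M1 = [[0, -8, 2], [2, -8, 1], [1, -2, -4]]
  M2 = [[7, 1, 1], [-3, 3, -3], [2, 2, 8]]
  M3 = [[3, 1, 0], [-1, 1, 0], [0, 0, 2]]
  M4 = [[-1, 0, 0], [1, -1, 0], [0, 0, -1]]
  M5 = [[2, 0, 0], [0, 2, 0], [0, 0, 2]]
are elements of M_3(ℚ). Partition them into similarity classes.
Characteristic polynomials: χ_{M1} = (x + 4)^3, χ_{M2} = (x - 6)^3, χ_{M3} = (x - 2)^3, χ_{M4} = (x + 1)^3, χ_{M5} = (x - 2)^3.

{M1}: invariant factors (x + 4)^3.

{M2}: invariant factors x - 6, (x - 6)^2.

{M3}: invariant factors x - 2, (x - 2)^2.

{M4}: invariant factors x + 1, (x + 1)^2.

{M5}: invariant factors x - 2, x - 2, x - 2.

Matrices are similar if and only if their invariant-factor lists agree; the partition into similarity classes is {M1}, {M2}, {M3}, {M4}, {M5}.

5 classes: {M1}, {M2}, {M3}, {M4}, {M5}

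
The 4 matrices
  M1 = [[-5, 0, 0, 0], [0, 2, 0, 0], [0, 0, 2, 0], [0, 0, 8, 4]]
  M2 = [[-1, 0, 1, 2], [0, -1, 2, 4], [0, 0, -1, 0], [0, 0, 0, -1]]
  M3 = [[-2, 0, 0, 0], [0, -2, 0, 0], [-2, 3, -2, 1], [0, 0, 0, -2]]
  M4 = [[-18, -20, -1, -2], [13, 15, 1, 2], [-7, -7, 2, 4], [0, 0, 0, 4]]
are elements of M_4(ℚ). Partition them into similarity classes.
4 classes: {M1}, {M2}, {M3}, {M4}

Characteristic polynomials: χ_{M1} = (x - 4)(x - 2)^2(x + 5), χ_{M2} = (x + 1)^4, χ_{M3} = (x + 2)^4, χ_{M4} = (x - 4)(x - 2)^2(x + 5).

{M1}: invariant factors x - 2, (x - 4)(x - 2)(x + 5).

{M2}: invariant factors x + 1, x + 1, (x + 1)^2.

{M3}: invariant factors x + 2, x + 2, (x + 2)^2.

{M4}: invariant factors (x - 4)(x - 2)^2(x + 5).

Matrices are similar if and only if their invariant-factor lists agree; the partition into similarity classes is {M1}, {M2}, {M3}, {M4}.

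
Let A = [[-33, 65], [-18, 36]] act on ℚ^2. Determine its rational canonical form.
The invariant factors of A (the non-unit diagonal entries of the Smith normal form of xI - A over ℚ[x]) are (x - 6)(x + 3), each dividing the next. The characteristic polynomial is their product, (x - 6)(x + 3).

The rational canonical form is the block-diagonal matrix of companion matrices C(f_i):
R = [[0, 18], [1, 3]].

R = [[0, 18], [1, 3]]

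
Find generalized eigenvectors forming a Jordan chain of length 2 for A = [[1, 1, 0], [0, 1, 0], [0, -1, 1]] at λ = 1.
v_1 = [[0, 1, 0]]^T, v_2 = [[1, 0, -1]]^T

We seek v_1 ∈ ker((A - I)^2) \ ker(A - I), then set v_{i+1} = (A - I) v_i.

One such chain is v_1 = [[0, 1, 0]]^T, v_2 = [[1, 0, -1]]^T. Check: (A - I) v_2 = [[0, 0, 0]]^T = 0.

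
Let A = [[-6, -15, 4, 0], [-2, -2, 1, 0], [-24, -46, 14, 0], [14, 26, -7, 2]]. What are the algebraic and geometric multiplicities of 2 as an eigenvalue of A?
algebraic multiplicity 4, geometric multiplicity 2

The characteristic polynomial is (x - 2)^4, so the factor x - 2 appears with exponent 4: the algebraic multiplicity is 4.

rank(A - 2I) = 2, so the eigenspace has dimension 4 - 2 = 2: the geometric multiplicity is 2.

Since 2 < 4, A is not diagonalizable.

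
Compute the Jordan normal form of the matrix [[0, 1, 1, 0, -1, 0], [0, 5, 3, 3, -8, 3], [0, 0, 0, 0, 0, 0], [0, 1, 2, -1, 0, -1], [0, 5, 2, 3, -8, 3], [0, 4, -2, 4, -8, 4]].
J = [[0, 1, 0, 0, 0, 0], [0, 0, 1, 0, 0, 0], [0, 0, 0, 0, 0, 0], [0, 0, 0, 0, 1, 0], [0, 0, 0, 0, 0, 0], [0, 0, 0, 0, 0, 0]]

The characteristic polynomial is det(xI - A) = x^6, so the eigenvalues are 0 (algebraic multiplicity 6).

For λ = 0: rank(A) = 3, rank(A^2) = 1, rank(A^3) = 0. The eigenspace has dimension 6 - 3 = 3, so there are 3 Jordan blocks; the rank sequence gives block sizes [3, 2, 1].

Assembling the blocks gives the Jordan form J above.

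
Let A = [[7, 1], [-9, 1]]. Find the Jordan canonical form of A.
The characteristic polynomial is det(xI - A) = (x - 4)^2, so the eigenvalues are 4 (algebraic multiplicity 2).

For λ = 4: rank(A - 4I) = 1, rank((A - 4I)^2) = 0. The eigenspace has dimension 2 - 1 = 1, so there is 1 Jordan block; the rank sequence gives block sizes [2].

Assembling the blocks gives the Jordan form J above.

J = [[4, 1], [0, 4]]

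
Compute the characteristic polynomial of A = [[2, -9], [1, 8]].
χ_A(x) = (x - 5)^2

xI - A = [[x - 2, 9], [-1, x - 8]].

Expanding det(xI - A) along the first row:
det(xI - A) = + (x - 2)·det([[x - 8]]) - (9)·det([[-1]]).

Evaluating gives χ_A(x) = x^2 - 10x + 25 = (x - 5)^2.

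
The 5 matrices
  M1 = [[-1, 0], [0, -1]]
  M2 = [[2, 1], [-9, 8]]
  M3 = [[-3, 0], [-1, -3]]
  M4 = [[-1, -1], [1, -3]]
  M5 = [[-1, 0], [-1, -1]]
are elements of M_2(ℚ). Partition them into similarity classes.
Characteristic polynomials: χ_{M1} = (x + 1)^2, χ_{M2} = (x - 5)^2, χ_{M3} = (x + 3)^2, χ_{M4} = (x + 2)^2, χ_{M5} = (x + 1)^2.

{M1}: invariant factors x + 1, x + 1.

{M2}: invariant factors (x - 5)^2.

{M3}: invariant factors (x + 3)^2.

{M4}: invariant factors (x + 2)^2.

{M5}: invariant factors (x + 1)^2.

Matrices are similar if and only if their invariant-factor lists agree; the partition into similarity classes is {M1}, {M2}, {M3}, {M4}, {M5}.

5 classes: {M1}, {M2}, {M3}, {M4}, {M5}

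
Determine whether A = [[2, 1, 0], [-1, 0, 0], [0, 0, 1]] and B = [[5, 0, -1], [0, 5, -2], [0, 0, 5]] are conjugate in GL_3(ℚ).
No.

trace(A) = 3 but trace(B) = 15. The trace is a similarity invariant, so A and B are not similar.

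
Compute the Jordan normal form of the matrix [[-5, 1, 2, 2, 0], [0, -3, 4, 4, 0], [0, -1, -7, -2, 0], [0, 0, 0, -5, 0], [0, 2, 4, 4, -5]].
J = [[-5, 1, 0, 0, 0], [0, -5, 0, 0, 0], [0, 0, -5, 0, 0], [0, 0, 0, -5, 0], [0, 0, 0, 0, -5]]

The characteristic polynomial is det(xI - A) = (x + 5)^5, so the eigenvalues are -5 (algebraic multiplicity 5).

For λ = -5: rank(A + 5I) = 1, rank((A + 5I)^2) = 0. The eigenspace has dimension 5 - 1 = 4, so there are 4 Jordan blocks; the rank sequence gives block sizes [2, 1, 1, 1].

Assembling the blocks gives the Jordan form J above.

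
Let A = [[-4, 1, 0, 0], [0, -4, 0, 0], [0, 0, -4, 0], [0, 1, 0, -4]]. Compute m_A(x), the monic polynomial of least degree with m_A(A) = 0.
m_A(x) = (x + 4)^2

The characteristic polynomial factors as (x + 4)^4. The minimal polynomial is ∏(x - λ)^{k_λ} where k_λ is the size of the largest Jordan block at λ.

For λ = -4: rank(A + 4I) = 1, and the largest Jordan block has size 2 (the smallest k with rank((A + 4I)^k) = rank((A + 4I)^(k+1))).

So m_A(x) = (x + 4)^2.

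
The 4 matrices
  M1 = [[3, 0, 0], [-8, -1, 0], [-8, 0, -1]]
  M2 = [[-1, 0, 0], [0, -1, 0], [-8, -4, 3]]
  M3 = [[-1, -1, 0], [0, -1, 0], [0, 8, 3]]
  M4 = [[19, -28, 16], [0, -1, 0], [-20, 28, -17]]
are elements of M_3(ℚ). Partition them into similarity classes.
Characteristic polynomials: χ_{M1} = (x - 3)(x + 1)^2, χ_{M2} = (x - 3)(x + 1)^2, χ_{M3} = (x - 3)(x + 1)^2, χ_{M4} = (x - 3)(x + 1)^2.

{M1, M2, M4}: invariant factors x + 1, (x - 3)(x + 1).

{M3}: invariant factors (x - 3)(x + 1)^2.

Matrices are similar if and only if their invariant-factor lists agree; the partition into similarity classes is {M1, M2, M4}, {M3}.

2 classes: {M1, M2, M4}, {M3}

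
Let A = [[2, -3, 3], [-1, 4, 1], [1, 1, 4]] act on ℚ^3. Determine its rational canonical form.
R = [[5, 0, 0], [0, 0, 0], [0, 1, 5]]

The invariant factors of A (the non-unit diagonal entries of the Smith normal form of xI - A over ℚ[x]) are x - 5, x(x - 5), each dividing the next. The characteristic polynomial is their product, x(x - 5)^2.

The rational canonical form is the block-diagonal matrix of companion matrices C(f_i):
R = [[5, 0, 0], [0, 0, 0], [0, 1, 5]].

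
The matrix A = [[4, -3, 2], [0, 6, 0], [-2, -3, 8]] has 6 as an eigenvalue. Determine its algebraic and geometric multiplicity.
algebraic multiplicity 3, geometric multiplicity 2

The characteristic polynomial is (x - 6)^3, so the factor x - 6 appears with exponent 3: the algebraic multiplicity is 3.

rank(A - 6I) = 1, so the eigenspace has dimension 3 - 1 = 2: the geometric multiplicity is 2.

Since 2 < 3, A is not diagonalizable.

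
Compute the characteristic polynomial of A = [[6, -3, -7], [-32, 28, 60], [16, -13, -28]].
xI - A = [[x - 6, 3, 7], [32, x - 28, -60], [-16, 13, x + 28]].

Expanding det(xI - A) along the first row:
det(xI - A) = + (x - 6)·det([[x - 28, -60], [13, x + 28]]) - (3)·det([[32, -60], [-16, x + 28]]) + (7)·det([[32, x - 28], [-16, 13]]).

Evaluating gives χ_A(x) = x^3 - 6x^2 + 12x - 8 = (x - 2)^3.

χ_A(x) = (x - 2)^3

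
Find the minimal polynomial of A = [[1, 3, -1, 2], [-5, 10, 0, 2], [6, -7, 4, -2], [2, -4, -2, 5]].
m_A(x) = (x - 5)^3

The characteristic polynomial factors as (x - 5)^4. The minimal polynomial is ∏(x - λ)^{k_λ} where k_λ is the size of the largest Jordan block at λ.

For λ = 5: rank(A - 5I) = 2, and the largest Jordan block has size 3 (the smallest k with rank((A - 5I)^k) = rank((A - 5I)^(k+1))).

So m_A(x) = (x - 5)^3.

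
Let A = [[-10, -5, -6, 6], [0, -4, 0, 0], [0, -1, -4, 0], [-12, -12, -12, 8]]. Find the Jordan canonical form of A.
The characteristic polynomial is det(xI - A) = (x - 2)(x + 4)^3, so the eigenvalues are -4 (algebraic multiplicity 3), 2 (algebraic multiplicity 1).

For λ = -4: rank(A + 4I) = 2, rank((A + 4I)^2) = 1. The eigenspace has dimension 4 - 2 = 2, so there are 2 Jordan blocks; the rank sequence gives block sizes [2, 1].

For λ = 2: algebraic multiplicity 1 gives one 1×1 block.

Assembling the blocks gives the Jordan form J above.

J = [[-4, 1, 0, 0], [0, -4, 0, 0], [0, 0, -4, 0], [0, 0, 0, 2]]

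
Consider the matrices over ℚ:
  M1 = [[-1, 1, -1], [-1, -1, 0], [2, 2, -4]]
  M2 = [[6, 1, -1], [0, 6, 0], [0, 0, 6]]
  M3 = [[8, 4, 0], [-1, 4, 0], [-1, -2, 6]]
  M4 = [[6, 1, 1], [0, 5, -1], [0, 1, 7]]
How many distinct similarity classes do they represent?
Characteristic polynomials: χ_{M1} = (x + 2)^3, χ_{M2} = (x - 6)^3, χ_{M3} = (x - 6)^3, χ_{M4} = (x - 6)^3.

{M1}: invariant factors (x + 2)^3.

{M2, M3, M4}: invariant factors x - 6, (x - 6)^2.

Matrices are similar if and only if their invariant-factor lists agree; the partition into similarity classes is {M1}, {M2, M3, M4}.

2 classes: {M1}, {M2, M3, M4}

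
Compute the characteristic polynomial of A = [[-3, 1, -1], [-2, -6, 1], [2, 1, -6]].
xI - A = [[x + 3, -1, 1], [2, x + 6, -1], [-2, -1, x + 6]].

Expanding det(xI - A) along the first row:
det(xI - A) = + (x + 3)·det([[x + 6, -1], [-1, x + 6]]) - (-1)·det([[2, -1], [-2, x + 6]]) + (1)·det([[2, x + 6], [-2, -1]]).

Evaluating gives χ_A(x) = x^3 + 15x^2 + 75x + 125 = (x + 5)^3.

χ_A(x) = (x + 5)^3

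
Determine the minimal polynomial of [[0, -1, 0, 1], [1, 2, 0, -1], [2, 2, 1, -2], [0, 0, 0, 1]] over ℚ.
m_A(x) = (x - 1)^2

The characteristic polynomial factors as (x - 1)^4. The minimal polynomial is ∏(x - λ)^{k_λ} where k_λ is the size of the largest Jordan block at λ.

For λ = 1: rank(A - I) = 1, and the largest Jordan block has size 2 (the smallest k with rank((A - I)^k) = rank((A - I)^(k+1))).

So m_A(x) = (x - 1)^2.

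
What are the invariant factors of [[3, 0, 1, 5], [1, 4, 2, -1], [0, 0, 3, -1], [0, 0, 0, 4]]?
(x - 4)^2(x - 3)^2

The Jordan structure of A has elementary divisors (x - 3)^2, (x - 4)^2. Arranging the block sizes at each eigenvalue in decreasing order and taking row products gives the invariant factors.

Invariant factors (smallest first, each dividing the next): (x - 4)^2(x - 3)^2.

Check: the last factor (x - 4)^2(x - 3)^2 is the minimal polynomial, and the product (x - 4)^2(x - 3)^2 is the characteristic polynomial.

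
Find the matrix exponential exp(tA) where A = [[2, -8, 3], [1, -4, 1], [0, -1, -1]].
e^{tA} = [[(t^2 + 6*t + 2)*e^{-t}/2, t*(-3*t - 16)*e^{-t}/2, t*(t + 6)*e^{-t}/2], [t*e^{-t}, (1 - 3*t)*e^{-t}, t*e^{-t}], [-t^2*e^{-t}/2, t*(3*t - 2)*e^{-t}/2, (2 - t^2)*e^{-t}/2]]

A has Jordan form J = [[-1, 1, 0], [0, -1, 1], [0, 0, -1]] with A = PJP^{-1}, so e^{tA} = P e^{tJ} P^{-1}.

For a Jordan block J_k(λ), e^{tJ_k(λ)} = e^{λt} · (I + tN + t^2 N^2/2! + ... + t^{k-1} N^{k-1}/(k-1)!) where N is the nilpotent superdiagonal part.

Assembling the blocks and conjugating back gives the entries of e^{tA} as shown above.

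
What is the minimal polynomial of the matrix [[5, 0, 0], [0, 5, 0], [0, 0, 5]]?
m_A(x) = x - 5

The characteristic polynomial factors as (x - 5)^3. The minimal polynomial is ∏(x - λ)^{k_λ} where k_λ is the size of the largest Jordan block at λ.

For λ = 5: rank(A - 5I) = 0, and the largest Jordan block has size 1 (the smallest k with rank((A - 5I)^k) = rank((A - 5I)^(k+1))).

So m_A(x) = x - 5.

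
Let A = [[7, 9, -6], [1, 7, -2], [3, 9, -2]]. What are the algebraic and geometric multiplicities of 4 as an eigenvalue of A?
algebraic multiplicity 3, geometric multiplicity 2

The characteristic polynomial is (x - 4)^3, so the factor x - 4 appears with exponent 3: the algebraic multiplicity is 3.

rank(A - 4I) = 1, so the eigenspace has dimension 3 - 1 = 2: the geometric multiplicity is 2.

Since 2 < 3, A is not diagonalizable.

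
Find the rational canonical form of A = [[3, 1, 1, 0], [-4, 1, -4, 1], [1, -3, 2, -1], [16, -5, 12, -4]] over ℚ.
The invariant factors of A (the non-unit diagonal entries of the Smith normal form of xI - A over ℚ[x]) are x^2 - x - 3, x^2 - x - 3, each dividing the next. The characteristic polynomial is their product, (x^2 - x - 3)^2.

The rational canonical form is the block-diagonal matrix of companion matrices C(f_i):
R = [[0, 3, 0, 0], [1, 1, 0, 0], [0, 0, 0, 3], [0, 0, 1, 1]].

Note the characteristic polynomial does not split into linear factors over ℚ, so A has no Jordan form over ℚ; the rational canonical form exists over any field.

R = [[0, 3, 0, 0], [1, 1, 0, 0], [0, 0, 0, 3], [0, 0, 1, 1]]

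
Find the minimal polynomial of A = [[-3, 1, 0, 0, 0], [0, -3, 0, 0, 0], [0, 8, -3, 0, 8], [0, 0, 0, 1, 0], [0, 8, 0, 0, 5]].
The characteristic polynomial factors as (x - 5)(x - 1)(x + 3)^3. The minimal polynomial is ∏(x - λ)^{k_λ} where k_λ is the size of the largest Jordan block at λ.

For λ = -3: rank(A + 3I) = 3, and the largest Jordan block has size 2 (the smallest k with rank((A + 3I)^k) = rank((A + 3I)^(k+1))).
For λ = 1: rank(A - I) = 4, and the largest Jordan block has size 1 (the smallest k with rank((A - I)^k) = rank((A - I)^(k+1))).
For λ = 5: rank(A - 5I) = 4, and the largest Jordan block has size 1 (the smallest k with rank((A - 5I)^k) = rank((A - 5I)^(k+1))).

So m_A(x) = (x - 5)(x - 1)(x + 3)^2.

m_A(x) = (x - 5)(x - 1)(x + 3)^2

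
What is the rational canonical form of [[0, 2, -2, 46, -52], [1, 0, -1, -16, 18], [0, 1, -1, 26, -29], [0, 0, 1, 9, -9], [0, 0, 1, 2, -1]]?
The invariant factors of A (the non-unit diagonal entries of the Smith normal form of xI - A over ℚ[x]) are (x - 6)(x - 1)(x^3 - 3x - 1), each dividing the next. The characteristic polynomial is their product, (x - 6)(x - 1)(x^3 - 3x - 1).

The rational canonical form is the block-diagonal matrix of companion matrices C(f_i):
R = [[0, 0, 0, 0, 6], [1, 0, 0, 0, 11], [0, 1, 0, 0, -20], [0, 0, 1, 0, -3], [0, 0, 0, 1, 7]].

Note the characteristic polynomial does not split into linear factors over ℚ, so A has no Jordan form over ℚ; the rational canonical form exists over any field.

R = [[0, 0, 0, 0, 6], [1, 0, 0, 0, 11], [0, 1, 0, 0, -20], [0, 0, 1, 0, -3], [0, 0, 0, 1, 7]]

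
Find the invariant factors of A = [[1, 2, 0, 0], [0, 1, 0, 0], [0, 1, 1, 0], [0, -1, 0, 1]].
The Jordan structure of A has elementary divisors (x - 1)^2, (x - 1), (x - 1). Arranging the block sizes at each eigenvalue in decreasing order and taking row products gives the invariant factors.

Invariant factors (smallest first, each dividing the next): x - 1, x - 1, (x - 1)^2.

Check: the last factor (x - 1)^2 is the minimal polynomial, and the product (x - 1)^4 is the characteristic polynomial.

x - 1, x - 1, (x - 1)^2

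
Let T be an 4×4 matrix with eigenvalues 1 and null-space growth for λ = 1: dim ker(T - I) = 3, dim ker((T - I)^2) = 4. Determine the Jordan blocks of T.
λ = 1: successive nullity increments [3, 1] count blocks of size ≥ k; block sizes are [2, 1, 1].

Jordan blocks: (1, 2), (1, 1), (1, 1)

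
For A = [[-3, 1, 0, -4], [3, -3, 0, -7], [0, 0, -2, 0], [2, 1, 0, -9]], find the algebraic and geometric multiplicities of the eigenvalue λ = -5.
The characteristic polynomial is (x + 2)(x + 5)^3, so the factor x + 5 appears with exponent 3: the algebraic multiplicity is 3.

rank(A + 5I) = 3, so the eigenspace has dimension 4 - 3 = 1: the geometric multiplicity is 1.

Since 1 < 3, A is not diagonalizable.

algebraic multiplicity 3, geometric multiplicity 1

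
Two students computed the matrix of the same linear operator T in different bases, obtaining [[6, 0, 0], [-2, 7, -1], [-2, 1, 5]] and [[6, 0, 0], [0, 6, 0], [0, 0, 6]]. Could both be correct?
No.

Both have characteristic polynomial (x - 6)^3, but the minimal polynomial of A is (x - 6)^2 while the minimal polynomial of B is x - 6. The minimal polynomial is a similarity invariant, so A and B are not similar.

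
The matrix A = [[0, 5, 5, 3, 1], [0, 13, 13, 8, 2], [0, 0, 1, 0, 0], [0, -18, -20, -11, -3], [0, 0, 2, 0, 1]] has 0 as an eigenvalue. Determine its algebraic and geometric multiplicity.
The characteristic polynomial is x(x - 1)^4, so the factor x appears with exponent 1: the algebraic multiplicity is 1.

rank(A) = 4, so the eigenspace has dimension 5 - 4 = 1: the geometric multiplicity is 1.

algebraic multiplicity 1, geometric multiplicity 1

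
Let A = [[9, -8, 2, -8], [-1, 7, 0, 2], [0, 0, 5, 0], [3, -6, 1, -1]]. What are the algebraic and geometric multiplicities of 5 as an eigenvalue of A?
algebraic multiplicity 4, geometric multiplicity 2

The characteristic polynomial is (x - 5)^4, so the factor x - 5 appears with exponent 4: the algebraic multiplicity is 4.

rank(A - 5I) = 2, so the eigenspace has dimension 4 - 2 = 2: the geometric multiplicity is 2.

Since 2 < 4, A is not diagonalizable.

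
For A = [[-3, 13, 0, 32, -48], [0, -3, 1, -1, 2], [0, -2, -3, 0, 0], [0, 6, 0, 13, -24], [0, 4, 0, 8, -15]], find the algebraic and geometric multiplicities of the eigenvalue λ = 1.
The characteristic polynomial is (x - 1)(x + 3)^4, so the factor x - 1 appears with exponent 1: the algebraic multiplicity is 1.

rank(A - I) = 4, so the eigenspace has dimension 5 - 4 = 1: the geometric multiplicity is 1.

algebraic multiplicity 1, geometric multiplicity 1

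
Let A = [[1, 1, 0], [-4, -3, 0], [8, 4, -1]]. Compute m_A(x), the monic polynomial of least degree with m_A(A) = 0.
The characteristic polynomial factors as (x + 1)^3. The minimal polynomial is ∏(x - λ)^{k_λ} where k_λ is the size of the largest Jordan block at λ.

For λ = -1: rank(A + I) = 1, and the largest Jordan block has size 2 (the smallest k with rank((A + I)^k) = rank((A + I)^(k+1))).

So m_A(x) = (x + 1)^2.

m_A(x) = (x + 1)^2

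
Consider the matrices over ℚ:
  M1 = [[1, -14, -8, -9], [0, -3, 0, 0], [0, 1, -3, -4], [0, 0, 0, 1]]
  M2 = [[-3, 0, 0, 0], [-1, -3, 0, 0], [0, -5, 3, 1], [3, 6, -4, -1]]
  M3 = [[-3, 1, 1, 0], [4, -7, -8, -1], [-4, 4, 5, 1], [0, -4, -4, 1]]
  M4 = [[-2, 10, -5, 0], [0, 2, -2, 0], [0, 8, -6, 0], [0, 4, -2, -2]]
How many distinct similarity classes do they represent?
2 classes: {M1, M2, M3}, {M4}

Characteristic polynomials: χ_{M1} = (x - 1)^2(x + 3)^2, χ_{M2} = (x - 1)^2(x + 3)^2, χ_{M3} = (x - 1)^2(x + 3)^2, χ_{M4} = (x + 2)^4.

{M1, M2, M3}: invariant factors (x - 1)^2(x + 3)^2.

{M4}: invariant factors x + 2, x + 2, (x + 2)^2.

Matrices are similar if and only if their invariant-factor lists agree; the partition into similarity classes is {M1, M2, M3}, {M4}.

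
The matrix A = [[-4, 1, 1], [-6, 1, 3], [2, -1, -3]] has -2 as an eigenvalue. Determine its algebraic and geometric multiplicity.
algebraic multiplicity 3, geometric multiplicity 2

The characteristic polynomial is (x + 2)^3, so the factor x + 2 appears with exponent 3: the algebraic multiplicity is 3.

rank(A + 2I) = 1, so the eigenspace has dimension 3 - 1 = 2: the geometric multiplicity is 2.

Since 2 < 3, A is not diagonalizable.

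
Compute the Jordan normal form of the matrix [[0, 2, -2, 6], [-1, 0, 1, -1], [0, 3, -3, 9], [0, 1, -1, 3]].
The characteristic polynomial is det(xI - A) = x^4, so the eigenvalues are 0 (algebraic multiplicity 4).

For λ = 0: rank(A) = 2, rank(A^2) = 1, rank(A^3) = 0. The eigenspace has dimension 4 - 2 = 2, so there are 2 Jordan blocks; the rank sequence gives block sizes [3, 1].

Assembling the blocks gives the Jordan form J above.

J = [[0, 1, 0, 0], [0, 0, 1, 0], [0, 0, 0, 0], [0, 0, 0, 0]]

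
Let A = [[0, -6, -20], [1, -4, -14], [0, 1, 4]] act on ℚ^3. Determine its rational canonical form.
R = [[0, 0, 4], [1, 0, -4], [0, 1, 0]]

The invariant factors of A (the non-unit diagonal entries of the Smith normal form of xI - A over ℚ[x]) are x^3 + 4x - 4, each dividing the next. The characteristic polynomial is their product, x^3 + 4x - 4.

The rational canonical form is the block-diagonal matrix of companion matrices C(f_i):
R = [[0, 0, 4], [1, 0, -4], [0, 1, 0]].

Note the characteristic polynomial does not split into linear factors over ℚ, so A has no Jordan form over ℚ; the rational canonical form exists over any field.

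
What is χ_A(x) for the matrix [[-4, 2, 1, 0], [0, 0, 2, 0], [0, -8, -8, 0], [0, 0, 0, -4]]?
χ_A(x) = (x + 4)^4

xI - A = [[x + 4, -2, -1, 0], [0, x, -2, 0], [0, 8, x + 8, 0], [0, 0, 0, x + 4]].

Expanding det(xI - A) along the first row:
det(xI - A) = + (x + 4)·det([[x, -2, 0], [8, x + 8, 0], [0, 0, x + 4]]) - (-2)·det([[0, -2, 0], [0, x + 8, 0], [0, 0, x + 4]]) + (-1)·det([[0, x, 0], [0, 8, 0], [0, 0, x + 4]]) - (0)·det([[0, x, -2], [0, 8, x + 8], [0, 0, 0]]).

Evaluating gives χ_A(x) = x^4 + 16x^3 + 96x^2 + 256x + 256 = (x + 4)^4.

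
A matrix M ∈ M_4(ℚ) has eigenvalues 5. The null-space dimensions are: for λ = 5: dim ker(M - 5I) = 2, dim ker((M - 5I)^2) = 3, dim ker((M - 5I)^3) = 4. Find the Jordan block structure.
λ = 5: successive nullity increments [2, 1, 1] count blocks of size ≥ k; block sizes are [3, 1].

Jordan blocks: (5, 3), (5, 1)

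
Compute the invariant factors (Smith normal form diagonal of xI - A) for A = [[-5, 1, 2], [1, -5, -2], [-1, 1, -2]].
The Jordan structure of A has elementary divisors (x + 4)^2, (x + 4). Arranging the block sizes at each eigenvalue in decreasing order and taking row products gives the invariant factors.

Invariant factors (smallest first, each dividing the next): x + 4, (x + 4)^2.

Check: the last factor (x + 4)^2 is the minimal polynomial, and the product (x + 4)^3 is the characteristic polynomial.

x + 4, (x + 4)^2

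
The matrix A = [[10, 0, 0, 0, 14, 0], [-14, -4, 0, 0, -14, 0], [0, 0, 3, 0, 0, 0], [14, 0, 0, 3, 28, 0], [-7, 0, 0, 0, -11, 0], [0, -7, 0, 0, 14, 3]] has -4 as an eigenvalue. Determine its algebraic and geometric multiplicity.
The characteristic polynomial is (x - 3)^4(x + 4)^2, so the factor x + 4 appears with exponent 2: the algebraic multiplicity is 2.

rank(A + 4I) = 4, so the eigenspace has dimension 6 - 4 = 2: the geometric multiplicity is 2.

algebraic multiplicity 2, geometric multiplicity 2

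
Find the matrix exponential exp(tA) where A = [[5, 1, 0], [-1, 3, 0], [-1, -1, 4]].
A has Jordan form J = [[4, 1, 0], [0, 4, 0], [0, 0, 4]] with A = PJP^{-1}, so e^{tA} = P e^{tJ} P^{-1}.

For a Jordan block J_k(λ), e^{tJ_k(λ)} = e^{λt} · (I + tN + t^2 N^2/2! + ... + t^{k-1} N^{k-1}/(k-1)!) where N is the nilpotent superdiagonal part.

Assembling the blocks and conjugating back gives the entries of e^{tA} as shown above.

e^{tA} = [[(t + 1)*e^{4*t}, t*e^{4*t}, 0], [-t*e^{4*t}, (1 - t)*e^{4*t}, 0], [-t*e^{4*t}, -t*e^{4*t}, e^{4*t}]]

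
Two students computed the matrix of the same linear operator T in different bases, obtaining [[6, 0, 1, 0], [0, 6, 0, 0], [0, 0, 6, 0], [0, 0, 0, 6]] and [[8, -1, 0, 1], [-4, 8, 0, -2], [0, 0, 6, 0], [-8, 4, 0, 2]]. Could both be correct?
Yes.

Two matrices over a field are similar if and only if they have the same invariant factors.

Both A and B have characteristic polynomial (x - 6)^4 and minimal polynomial (x - 6)^2. Computing further, both have invariant factors x - 6, x - 6, (x - 6)^2. Hence A and B are similar.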